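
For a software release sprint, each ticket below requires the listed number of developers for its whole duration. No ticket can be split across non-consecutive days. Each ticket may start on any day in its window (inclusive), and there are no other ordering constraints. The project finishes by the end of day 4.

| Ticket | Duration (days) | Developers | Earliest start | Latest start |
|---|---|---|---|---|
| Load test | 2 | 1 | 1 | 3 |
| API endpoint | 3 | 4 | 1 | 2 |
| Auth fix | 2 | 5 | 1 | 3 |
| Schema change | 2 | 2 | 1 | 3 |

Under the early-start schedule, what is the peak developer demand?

12

Early-start schedule: Load test@1, API endpoint@1, Auth fix@1, Schema change@1.
Load per day: day 1: 12, day 2: 12, day 3: 4, day 4: 0.
Peak is 12.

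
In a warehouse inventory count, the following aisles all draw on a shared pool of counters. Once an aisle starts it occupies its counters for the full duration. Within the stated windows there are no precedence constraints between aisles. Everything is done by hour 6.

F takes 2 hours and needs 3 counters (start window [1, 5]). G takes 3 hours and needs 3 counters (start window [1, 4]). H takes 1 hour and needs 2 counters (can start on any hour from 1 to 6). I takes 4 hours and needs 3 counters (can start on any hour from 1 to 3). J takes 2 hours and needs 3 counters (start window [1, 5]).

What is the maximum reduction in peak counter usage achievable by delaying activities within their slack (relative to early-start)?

8

Early-start peak: h1:14  h2:12  h3:6  h4:3  h5:0  h6:0 ⇒ 14.
Leveled (F@1, G@1, H@4, I@3, J@5): h1:6  h2:6  h3:6  h4:5  h5:6  h6:6 ⇒ 6.
Reduction 14 − 6 = 8.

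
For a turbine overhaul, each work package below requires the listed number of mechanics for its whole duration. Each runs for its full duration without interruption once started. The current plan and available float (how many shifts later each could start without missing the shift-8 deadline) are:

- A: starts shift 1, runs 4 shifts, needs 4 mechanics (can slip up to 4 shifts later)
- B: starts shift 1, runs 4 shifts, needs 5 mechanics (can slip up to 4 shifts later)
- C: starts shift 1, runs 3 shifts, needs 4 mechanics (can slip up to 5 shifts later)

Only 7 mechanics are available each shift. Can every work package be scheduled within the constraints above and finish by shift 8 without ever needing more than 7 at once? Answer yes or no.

no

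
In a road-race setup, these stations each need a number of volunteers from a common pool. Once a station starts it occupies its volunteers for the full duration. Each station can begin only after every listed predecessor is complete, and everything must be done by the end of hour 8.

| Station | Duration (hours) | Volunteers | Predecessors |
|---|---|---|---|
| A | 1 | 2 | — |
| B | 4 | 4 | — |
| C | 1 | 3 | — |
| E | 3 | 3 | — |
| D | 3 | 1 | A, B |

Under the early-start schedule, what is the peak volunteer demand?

Early-start schedule: A@1, B@1, C@1, E@1, D@5.
Load per hour: hour 1: 12, hour 2: 7, hour 3: 7, hour 4: 4, hour 5: 1, hour 6: 1, hour 7: 1, hour 8: 0.
Peak is 12.

12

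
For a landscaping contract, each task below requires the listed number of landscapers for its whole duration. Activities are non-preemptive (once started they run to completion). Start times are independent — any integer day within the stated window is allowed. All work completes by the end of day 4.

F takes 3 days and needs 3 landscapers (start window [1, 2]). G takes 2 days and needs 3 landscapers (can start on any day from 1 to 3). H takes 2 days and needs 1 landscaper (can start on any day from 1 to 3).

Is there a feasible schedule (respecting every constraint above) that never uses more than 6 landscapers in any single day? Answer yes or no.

Schedule F@1, G@1, H@3: d1:6  d2:6  d3:4  d4:1 — peak 6 ≤ 6.

yes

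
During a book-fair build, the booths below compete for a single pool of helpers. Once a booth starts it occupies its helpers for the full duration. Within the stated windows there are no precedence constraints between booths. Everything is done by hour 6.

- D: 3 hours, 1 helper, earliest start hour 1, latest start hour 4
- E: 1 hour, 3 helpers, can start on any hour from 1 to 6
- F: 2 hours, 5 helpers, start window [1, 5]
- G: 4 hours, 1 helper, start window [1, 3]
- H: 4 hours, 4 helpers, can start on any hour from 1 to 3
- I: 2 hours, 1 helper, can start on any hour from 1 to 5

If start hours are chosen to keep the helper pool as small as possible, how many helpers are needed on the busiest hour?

Early-start (D@1, E@1, F@1, G@1, H@1, I@1) gives peak 15: h1:15  h2:12  h3:6  h4:5  h5:0  h6:0.
Shift E→5, H→3, I→3.
Schedule D@1, E@5, F@1, G@1, H@3, I@3: h1:7  h2:7  h3:7  h4:6  h5:7  h6:4 — peak 7.
Total helper-hours = 38 over 6 hours ⇒ peak ≥ ⌈38/6⌉ = 7, so 7 is optimal.

7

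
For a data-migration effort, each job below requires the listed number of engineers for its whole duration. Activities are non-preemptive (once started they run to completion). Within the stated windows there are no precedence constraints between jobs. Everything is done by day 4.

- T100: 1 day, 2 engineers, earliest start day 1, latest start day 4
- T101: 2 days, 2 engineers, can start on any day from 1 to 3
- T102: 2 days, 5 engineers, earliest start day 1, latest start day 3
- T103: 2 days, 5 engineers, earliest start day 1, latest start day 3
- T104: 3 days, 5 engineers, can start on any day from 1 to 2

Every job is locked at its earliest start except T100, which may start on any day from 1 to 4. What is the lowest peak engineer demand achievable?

T100@1: d1:19  d2:17  d3:5  d4:0 → peak 19
T100@2: d1:17  d2:19  d3:5  d4:0 → peak 19
T100@3: d1:17  d2:17  d3:7  d4:0 → peak 17
T100@4: d1:17  d2:17  d3:5  d4:2 → peak 17
Best is T100@3, peak 17.

17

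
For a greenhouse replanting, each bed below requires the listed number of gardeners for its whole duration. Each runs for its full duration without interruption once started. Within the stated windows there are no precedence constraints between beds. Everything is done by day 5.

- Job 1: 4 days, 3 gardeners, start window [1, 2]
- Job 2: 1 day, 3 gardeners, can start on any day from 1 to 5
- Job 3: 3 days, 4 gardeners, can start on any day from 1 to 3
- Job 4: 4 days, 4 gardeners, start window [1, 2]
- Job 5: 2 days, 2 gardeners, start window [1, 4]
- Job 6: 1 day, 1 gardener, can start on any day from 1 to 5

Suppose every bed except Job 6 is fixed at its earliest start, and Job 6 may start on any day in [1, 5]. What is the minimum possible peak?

Job 6@1: d1:17  d2:13  d3:11  d4:7  d5:0 → peak 17
Job 6@2: d1:16  d2:14  d3:11  d4:7  d5:0 → peak 16
Job 6@3: d1:16  d2:13  d3:12  d4:7  d5:0 → peak 16
Job 6@4: d1:16  d2:13  d3:11  d4:8  d5:0 → peak 16
Job 6@5: d1:16  d2:13  d3:11  d4:7  d5:1 → peak 16
Best is Job 6@2, peak 16.

16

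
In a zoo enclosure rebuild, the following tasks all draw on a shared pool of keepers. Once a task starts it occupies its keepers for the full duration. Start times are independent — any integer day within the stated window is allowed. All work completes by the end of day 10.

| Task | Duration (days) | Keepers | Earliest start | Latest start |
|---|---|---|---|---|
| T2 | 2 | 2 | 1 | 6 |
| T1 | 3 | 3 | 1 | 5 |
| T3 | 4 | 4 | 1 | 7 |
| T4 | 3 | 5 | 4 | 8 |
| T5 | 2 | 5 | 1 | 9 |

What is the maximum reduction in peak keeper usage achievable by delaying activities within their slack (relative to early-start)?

7

Early-start peak: d1:14  d2:14  d3:7  d4:9  d5:5  d6:5  d7:0  d8:0  d9:0  d10:0 ⇒ 14.
Leveled (T2@1, T1@3, T3@1, T4@6, T5@9): d1:6  d2:6  d3:7  d4:7  d5:3  d6:5  d7:5  d8:5  d9:5  d10:5 ⇒ 7.
Reduction 14 − 7 = 7.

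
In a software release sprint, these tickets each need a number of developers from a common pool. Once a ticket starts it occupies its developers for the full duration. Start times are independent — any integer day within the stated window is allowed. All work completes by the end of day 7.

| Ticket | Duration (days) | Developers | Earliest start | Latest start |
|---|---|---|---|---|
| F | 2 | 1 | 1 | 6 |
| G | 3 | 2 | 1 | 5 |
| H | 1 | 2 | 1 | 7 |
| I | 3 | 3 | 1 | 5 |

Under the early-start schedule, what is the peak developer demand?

8

Early-start schedule: F@1, G@1, H@1, I@1.
Load per day: day 1: 8, day 2: 6, day 3: 5, day 4: 0, day 5: 0, day 6: 0, day 7: 0.
Peak is 8.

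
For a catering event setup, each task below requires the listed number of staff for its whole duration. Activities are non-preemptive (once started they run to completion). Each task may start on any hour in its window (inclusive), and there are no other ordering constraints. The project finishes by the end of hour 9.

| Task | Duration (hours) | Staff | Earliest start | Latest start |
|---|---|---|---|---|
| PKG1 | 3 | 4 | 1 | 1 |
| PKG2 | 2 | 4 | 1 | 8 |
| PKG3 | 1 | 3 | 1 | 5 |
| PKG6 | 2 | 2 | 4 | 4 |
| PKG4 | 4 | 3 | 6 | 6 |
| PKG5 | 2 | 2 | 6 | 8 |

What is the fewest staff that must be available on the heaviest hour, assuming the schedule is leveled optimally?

Early-start (PKG1@1, PKG2@1, PKG3@1, PKG6@4, PKG4@6, PKG5@6) gives peak 11: h1:11  h2:8  h3:4  h4:2  h5:2  h6:5  h7:5  h8:3  h9:3.
Shift PKG2→4.
Schedule PKG1@1, PKG2@4, PKG3@1, PKG6@4, PKG4@6, PKG5@6: h1:7  h2:4  h3:4  h4:6  h5:6  h6:5  h7:5  h8:3  h9:3 — peak 7.

7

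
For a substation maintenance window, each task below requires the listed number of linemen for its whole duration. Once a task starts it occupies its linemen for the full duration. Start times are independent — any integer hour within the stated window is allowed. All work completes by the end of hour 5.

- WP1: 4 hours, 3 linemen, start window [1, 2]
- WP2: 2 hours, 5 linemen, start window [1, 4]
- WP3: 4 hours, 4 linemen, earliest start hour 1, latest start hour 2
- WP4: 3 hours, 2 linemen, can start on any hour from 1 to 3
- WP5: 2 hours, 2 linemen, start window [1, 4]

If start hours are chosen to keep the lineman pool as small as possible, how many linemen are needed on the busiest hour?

12

Early-start (WP1@1, WP2@1, WP3@1, WP4@1, WP5@1) gives peak 16: h1:16  h2:16  h3:9  h4:7  h5:0.
Shift WP4→3, WP5→3.
Schedule WP1@1, WP2@1, WP3@1, WP4@3, WP5@3: h1:12  h2:12  h3:11  h4:11  h5:2 — peak 12.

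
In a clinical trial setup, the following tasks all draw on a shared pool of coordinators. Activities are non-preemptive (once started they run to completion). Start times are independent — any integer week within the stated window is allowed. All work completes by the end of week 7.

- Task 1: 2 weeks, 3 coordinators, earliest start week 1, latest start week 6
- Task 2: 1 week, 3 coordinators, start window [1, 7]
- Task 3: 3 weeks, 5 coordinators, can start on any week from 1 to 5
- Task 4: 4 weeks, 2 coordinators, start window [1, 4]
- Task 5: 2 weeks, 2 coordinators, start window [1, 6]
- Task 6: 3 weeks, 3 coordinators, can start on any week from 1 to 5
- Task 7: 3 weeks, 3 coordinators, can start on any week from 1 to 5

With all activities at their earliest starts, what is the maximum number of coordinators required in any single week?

Early-start schedule: Task 1@1, Task 2@1, Task 3@1, Task 4@1, Task 5@1, Task 6@1, Task 7@1.
Load per week: week 1: 21, week 2: 18, week 3: 13, week 4: 2, week 5: 0, week 6: 0, week 7: 0.
Peak is 21.

21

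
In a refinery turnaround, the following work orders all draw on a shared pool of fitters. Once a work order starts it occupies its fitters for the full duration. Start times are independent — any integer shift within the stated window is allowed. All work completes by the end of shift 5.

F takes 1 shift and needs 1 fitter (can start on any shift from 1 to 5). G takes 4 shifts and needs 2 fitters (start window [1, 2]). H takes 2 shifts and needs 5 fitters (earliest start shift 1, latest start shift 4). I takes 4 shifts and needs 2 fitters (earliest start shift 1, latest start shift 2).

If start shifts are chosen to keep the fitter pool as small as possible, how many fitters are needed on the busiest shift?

Early-start (F@1, G@1, H@1, I@1) gives peak 10: s1:10  s2:9  s3:4  s4:4  s5:0.
Shift I→2.
Schedule F@1, G@1, H@1, I@2: s1:8  s2:9  s3:4  s4:4  s5:2 — peak 9.

9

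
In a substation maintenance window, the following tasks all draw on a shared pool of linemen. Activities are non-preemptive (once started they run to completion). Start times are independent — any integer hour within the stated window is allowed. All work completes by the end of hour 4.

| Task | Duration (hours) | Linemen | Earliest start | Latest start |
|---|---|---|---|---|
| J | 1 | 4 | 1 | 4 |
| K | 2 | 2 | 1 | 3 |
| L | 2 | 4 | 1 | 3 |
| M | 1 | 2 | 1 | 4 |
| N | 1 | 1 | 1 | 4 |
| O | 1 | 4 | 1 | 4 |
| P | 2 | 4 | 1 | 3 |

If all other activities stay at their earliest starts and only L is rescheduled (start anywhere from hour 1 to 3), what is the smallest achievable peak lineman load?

17

L@1: h1:21  h2:10  h3:0  h4:0 → peak 21
L@2: h1:17  h2:10  h3:4  h4:0 → peak 17
L@3: h1:17  h2:6  h3:4  h4:4 → peak 17
Best is L@2, peak 17.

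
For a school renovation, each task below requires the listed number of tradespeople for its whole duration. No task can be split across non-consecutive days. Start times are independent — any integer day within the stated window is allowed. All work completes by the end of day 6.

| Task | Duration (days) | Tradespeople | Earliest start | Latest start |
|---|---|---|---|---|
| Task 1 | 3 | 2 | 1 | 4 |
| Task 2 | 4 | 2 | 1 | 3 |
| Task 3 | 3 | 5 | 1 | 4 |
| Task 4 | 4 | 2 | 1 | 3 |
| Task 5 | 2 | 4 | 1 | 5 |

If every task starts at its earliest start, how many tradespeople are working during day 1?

At early start, day 1 has: Task 1, Task 2, Task 3, Task 4, Task 5.
Demand: 2 + 2 + 5 + 2 + 4 = 15.

15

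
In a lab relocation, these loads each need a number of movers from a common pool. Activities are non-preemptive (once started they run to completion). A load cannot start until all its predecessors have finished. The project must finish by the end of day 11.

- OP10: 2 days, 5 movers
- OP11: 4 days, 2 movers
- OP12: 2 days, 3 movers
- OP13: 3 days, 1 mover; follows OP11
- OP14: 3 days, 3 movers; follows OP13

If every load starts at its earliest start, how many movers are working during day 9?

3

At early start, day 9 has: OP14.
Demand: 3 = 3.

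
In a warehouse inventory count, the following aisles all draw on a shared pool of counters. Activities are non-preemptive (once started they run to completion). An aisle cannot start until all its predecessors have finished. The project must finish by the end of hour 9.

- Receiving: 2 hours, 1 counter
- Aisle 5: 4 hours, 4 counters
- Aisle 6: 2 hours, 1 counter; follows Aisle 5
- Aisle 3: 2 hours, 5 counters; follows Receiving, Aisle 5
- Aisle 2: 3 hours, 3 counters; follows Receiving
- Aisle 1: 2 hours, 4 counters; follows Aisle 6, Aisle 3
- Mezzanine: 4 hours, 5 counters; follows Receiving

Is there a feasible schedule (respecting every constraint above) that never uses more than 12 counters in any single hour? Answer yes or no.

Schedule Receiving@1, Aisle 5@1, Aisle 6@5, Aisle 3@5, Aisle 2@3, Aisle 1@7, Mezzanine@6: h1:5  h2:5  h3:7  h4:7  h5:9  h6:11  h7:9  h8:9  h9:5 — peak 11 ≤ 12.

yes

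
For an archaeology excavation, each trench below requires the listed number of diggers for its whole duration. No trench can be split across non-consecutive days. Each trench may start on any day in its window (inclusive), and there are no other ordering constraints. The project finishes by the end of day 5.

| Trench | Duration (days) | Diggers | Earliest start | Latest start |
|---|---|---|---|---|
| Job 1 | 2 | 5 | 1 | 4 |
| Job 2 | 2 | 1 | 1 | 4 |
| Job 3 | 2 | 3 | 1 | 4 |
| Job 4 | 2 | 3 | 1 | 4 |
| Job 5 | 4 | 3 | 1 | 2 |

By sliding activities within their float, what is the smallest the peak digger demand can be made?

9

Early-start (Job 1@1, Job 2@1, Job 3@1, Job 4@1, Job 5@1) gives peak 15: d1:15  d2:15  d3:3  d4:3  d5:0.
Shift Job 3→3, Job 4→3.
Schedule Job 1@1, Job 2@1, Job 3@3, Job 4@3, Job 5@1: d1:9  d2:9  d3:9  d4:9  d5:0 — peak 9.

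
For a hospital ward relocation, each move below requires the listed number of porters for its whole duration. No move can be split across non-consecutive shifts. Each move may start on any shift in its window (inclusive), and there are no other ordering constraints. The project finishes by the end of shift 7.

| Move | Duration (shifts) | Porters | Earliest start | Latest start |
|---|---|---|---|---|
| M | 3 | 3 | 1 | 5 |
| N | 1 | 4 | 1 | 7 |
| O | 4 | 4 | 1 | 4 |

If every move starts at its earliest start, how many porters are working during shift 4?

At early start, shift 4 has: O.
Demand: 4 = 4.

4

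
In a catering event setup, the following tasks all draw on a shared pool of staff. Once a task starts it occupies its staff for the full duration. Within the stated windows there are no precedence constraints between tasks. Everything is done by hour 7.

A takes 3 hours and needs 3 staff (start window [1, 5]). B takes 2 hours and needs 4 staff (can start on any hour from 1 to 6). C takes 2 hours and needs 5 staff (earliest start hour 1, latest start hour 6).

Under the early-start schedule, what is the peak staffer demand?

12

Early-start schedule: A@1, B@1, C@1.
Load per hour: hour 1: 12, hour 2: 12, hour 3: 3, hour 4: 0, hour 5: 0, hour 6: 0, hour 7: 0.
Peak is 12.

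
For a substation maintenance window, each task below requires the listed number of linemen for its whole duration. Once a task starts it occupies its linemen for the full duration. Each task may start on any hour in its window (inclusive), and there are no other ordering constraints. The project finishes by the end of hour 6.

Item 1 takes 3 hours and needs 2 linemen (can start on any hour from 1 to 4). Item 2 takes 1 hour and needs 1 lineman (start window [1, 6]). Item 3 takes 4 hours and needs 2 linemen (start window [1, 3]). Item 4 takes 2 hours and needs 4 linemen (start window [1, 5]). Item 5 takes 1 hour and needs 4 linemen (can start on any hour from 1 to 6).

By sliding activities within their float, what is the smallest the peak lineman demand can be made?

Early-start (Item 1@1, Item 2@1, Item 3@1, Item 4@1, Item 5@1) gives peak 13: h1:13  h2:8  h3:4  h4:2  h5:0  h6:0.
Shift Item 4→4, Item 5→6.
Schedule Item 1@1, Item 2@1, Item 3@1, Item 4@4, Item 5@6: h1:5  h2:4  h3:4  h4:6  h5:4  h6:4 — peak 6.

6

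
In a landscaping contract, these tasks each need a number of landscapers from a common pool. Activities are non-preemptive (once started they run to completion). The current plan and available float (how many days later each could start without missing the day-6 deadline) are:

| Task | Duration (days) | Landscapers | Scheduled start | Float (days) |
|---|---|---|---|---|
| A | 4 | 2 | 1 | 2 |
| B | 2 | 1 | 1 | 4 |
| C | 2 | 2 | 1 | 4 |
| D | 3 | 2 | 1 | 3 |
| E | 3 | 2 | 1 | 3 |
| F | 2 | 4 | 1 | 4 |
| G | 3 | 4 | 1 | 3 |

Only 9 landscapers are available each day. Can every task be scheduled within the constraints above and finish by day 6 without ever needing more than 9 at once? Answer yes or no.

Schedule A@1, B@1, C@3, D@1, E@1, F@5, G@4: d1:7  d2:7  d3:8  d4:8  d5:8  d6:8 — peak 8 ≤ 9.

yes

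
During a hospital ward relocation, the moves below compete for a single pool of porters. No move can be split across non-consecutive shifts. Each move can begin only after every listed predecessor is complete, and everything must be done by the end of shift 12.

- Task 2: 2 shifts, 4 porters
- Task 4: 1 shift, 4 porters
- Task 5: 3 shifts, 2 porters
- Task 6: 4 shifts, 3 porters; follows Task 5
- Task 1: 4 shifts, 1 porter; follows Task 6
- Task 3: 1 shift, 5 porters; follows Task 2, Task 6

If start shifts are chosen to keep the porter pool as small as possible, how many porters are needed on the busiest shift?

5

Early-start (Task 2@1, Task 4@1, Task 5@1, Task 6@4, Task 1@8, Task 3@8) gives peak 10: s1:10  s2:6  s3:2  s4:3  s5:3  s6:3  s7:3  s8:6  s9:1  s10:1  s11:1  s12:0.
Shift Task 2→8, Task 4→10, Task 3→12.
Schedule Task 2@8, Task 4@10, Task 5@1, Task 6@4, Task 1@8, Task 3@12: s1:2  s2:2  s3:2  s4:3  s5:3  s6:3  s7:3  s8:5  s9:5  s10:5  s11:1  s12:5 — peak 5.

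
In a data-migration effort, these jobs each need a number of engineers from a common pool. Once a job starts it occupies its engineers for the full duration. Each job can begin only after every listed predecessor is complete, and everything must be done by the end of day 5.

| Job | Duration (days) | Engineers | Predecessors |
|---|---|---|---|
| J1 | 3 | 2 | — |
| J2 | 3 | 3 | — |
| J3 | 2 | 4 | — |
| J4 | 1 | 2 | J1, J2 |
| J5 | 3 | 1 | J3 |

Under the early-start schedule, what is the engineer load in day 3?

At early start, day 3 has: J1, J2, J5.
Demand: 2 + 3 + 1 = 6.

6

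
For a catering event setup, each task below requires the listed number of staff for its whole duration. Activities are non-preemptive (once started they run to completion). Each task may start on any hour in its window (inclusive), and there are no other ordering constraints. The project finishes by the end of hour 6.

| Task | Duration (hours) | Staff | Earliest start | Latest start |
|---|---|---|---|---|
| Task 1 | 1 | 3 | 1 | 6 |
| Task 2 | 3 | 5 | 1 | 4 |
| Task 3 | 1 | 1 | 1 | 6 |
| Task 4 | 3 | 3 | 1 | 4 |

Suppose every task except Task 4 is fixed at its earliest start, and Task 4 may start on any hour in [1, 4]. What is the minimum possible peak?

9

Task 4@1: h1:12  h2:8  h3:8  h4:0  h5:0  h6:0 → peak 12
Task 4@2: h1:9  h2:8  h3:8  h4:3  h5:0  h6:0 → peak 9
Task 4@3: h1:9  h2:5  h3:8  h4:3  h5:3  h6:0 → peak 9
Task 4@4: h1:9  h2:5  h3:5  h4:3  h5:3  h6:3 → peak 9
Best is Task 4@2, peak 9.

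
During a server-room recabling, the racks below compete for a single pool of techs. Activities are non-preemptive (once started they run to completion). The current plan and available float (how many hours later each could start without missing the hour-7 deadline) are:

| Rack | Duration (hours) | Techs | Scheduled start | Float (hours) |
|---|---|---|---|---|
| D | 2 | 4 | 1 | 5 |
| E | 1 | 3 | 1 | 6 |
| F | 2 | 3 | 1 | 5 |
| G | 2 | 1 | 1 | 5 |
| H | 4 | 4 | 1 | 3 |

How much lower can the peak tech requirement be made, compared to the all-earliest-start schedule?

8

Early-start peak: h1:15  h2:12  h3:4  h4:4  h5:0  h6:0  h7:0 ⇒ 15.
Leveled (D@1, E@1, F@2, G@3, H@4): h1:7  h2:7  h3:4  h4:5  h5:4  h6:4  h7:4 ⇒ 7.
Reduction 15 − 7 = 8.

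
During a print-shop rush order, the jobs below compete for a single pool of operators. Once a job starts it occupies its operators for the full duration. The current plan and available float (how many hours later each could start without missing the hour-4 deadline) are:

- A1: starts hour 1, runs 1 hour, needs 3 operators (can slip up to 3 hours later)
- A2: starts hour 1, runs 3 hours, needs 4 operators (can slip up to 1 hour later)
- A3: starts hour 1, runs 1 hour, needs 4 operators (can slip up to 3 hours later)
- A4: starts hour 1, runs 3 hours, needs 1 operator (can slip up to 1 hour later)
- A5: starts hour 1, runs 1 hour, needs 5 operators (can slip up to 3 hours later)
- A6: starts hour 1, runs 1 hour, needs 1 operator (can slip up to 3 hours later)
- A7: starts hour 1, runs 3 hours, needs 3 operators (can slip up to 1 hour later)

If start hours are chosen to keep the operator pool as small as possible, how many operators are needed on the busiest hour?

10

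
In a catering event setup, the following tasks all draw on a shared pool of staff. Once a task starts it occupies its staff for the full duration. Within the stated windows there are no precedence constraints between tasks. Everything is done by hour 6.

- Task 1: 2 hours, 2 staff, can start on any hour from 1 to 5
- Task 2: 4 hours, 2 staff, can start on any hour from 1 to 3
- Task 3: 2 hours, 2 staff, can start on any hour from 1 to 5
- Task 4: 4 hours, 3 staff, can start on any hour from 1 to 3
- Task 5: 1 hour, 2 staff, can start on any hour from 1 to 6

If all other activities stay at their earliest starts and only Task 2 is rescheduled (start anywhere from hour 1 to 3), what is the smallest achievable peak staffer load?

9

Task 2@1: h1:11  h2:9  h3:5  h4:5  h5:0  h6:0 → peak 11
Task 2@2: h1:9  h2:9  h3:5  h4:5  h5:2  h6:0 → peak 9
Task 2@3: h1:9  h2:7  h3:5  h4:5  h5:2  h6:2 → peak 9
Best is Task 2@2, peak 9.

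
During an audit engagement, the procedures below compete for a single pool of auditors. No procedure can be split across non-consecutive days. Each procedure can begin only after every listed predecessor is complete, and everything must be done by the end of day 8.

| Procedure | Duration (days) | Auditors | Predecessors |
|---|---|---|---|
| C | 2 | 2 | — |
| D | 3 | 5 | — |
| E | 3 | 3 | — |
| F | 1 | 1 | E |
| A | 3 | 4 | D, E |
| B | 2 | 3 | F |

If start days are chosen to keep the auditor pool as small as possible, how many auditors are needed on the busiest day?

8

Early-start (C@1, D@1, E@1, F@4, A@4, B@5) gives peak 10: d1:10  d2:10  d3:8  d4:5  d5:7  d6:7  d7:0  d8:0.
Shift E→3, F→6, A→6, B→7.
Schedule C@1, D@1, E@3, F@6, A@6, B@7: d1:7  d2:7  d3:8  d4:3  d5:3  d6:5  d7:7  d8:7 — peak 8.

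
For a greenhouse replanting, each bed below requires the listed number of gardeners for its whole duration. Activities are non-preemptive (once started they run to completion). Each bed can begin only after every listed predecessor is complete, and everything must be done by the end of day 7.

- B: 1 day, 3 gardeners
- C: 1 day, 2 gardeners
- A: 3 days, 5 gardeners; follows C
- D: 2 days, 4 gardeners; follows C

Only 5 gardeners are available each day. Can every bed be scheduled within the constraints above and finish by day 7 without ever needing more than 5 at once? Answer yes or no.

yes

Schedule B@1, C@1, A@2, D@5: d1:5  d2:5  d3:5  d4:5  d5:4  d6:4  d7:0 — peak 5 ≤ 5.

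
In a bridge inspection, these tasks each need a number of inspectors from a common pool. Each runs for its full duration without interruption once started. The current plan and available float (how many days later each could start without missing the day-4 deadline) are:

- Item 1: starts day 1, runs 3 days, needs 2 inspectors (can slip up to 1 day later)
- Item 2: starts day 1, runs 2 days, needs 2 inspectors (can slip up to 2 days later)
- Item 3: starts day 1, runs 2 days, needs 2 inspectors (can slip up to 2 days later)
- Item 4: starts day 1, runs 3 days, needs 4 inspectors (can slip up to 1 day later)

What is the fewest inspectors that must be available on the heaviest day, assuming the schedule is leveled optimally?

Early-start (Item 1@1, Item 2@1, Item 3@1, Item 4@1) gives peak 10: d1:10  d2:10  d3:6  d4:0.
Shift Item 3→3.
Schedule Item 1@1, Item 2@1, Item 3@3, Item 4@1: d1:8  d2:8  d3:8  d4:2 — peak 8.

8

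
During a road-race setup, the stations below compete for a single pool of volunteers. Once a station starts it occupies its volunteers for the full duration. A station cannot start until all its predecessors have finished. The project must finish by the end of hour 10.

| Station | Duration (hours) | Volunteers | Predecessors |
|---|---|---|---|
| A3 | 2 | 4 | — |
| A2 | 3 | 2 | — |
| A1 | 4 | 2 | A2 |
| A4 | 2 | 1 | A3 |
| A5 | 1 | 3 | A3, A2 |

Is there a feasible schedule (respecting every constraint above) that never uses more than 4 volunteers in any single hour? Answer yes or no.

yes

Schedule A3@1, A2@3, A1@6, A4@3, A5@10: h1:4  h2:4  h3:3  h4:3  h5:2  h6:2  h7:2  h8:2  h9:2  h10:3 — peak 4 ≤ 4.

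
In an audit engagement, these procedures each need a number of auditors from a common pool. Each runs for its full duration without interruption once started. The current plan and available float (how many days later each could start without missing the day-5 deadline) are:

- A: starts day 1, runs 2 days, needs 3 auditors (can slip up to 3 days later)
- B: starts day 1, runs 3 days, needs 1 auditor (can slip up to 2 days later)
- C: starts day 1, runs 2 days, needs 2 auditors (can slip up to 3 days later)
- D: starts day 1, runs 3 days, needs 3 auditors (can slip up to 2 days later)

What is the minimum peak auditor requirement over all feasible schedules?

Early-start (A@1, B@1, C@1, D@1) gives peak 9: d1:9  d2:9  d3:4  d4:0  d5:0.
Shift C→4, D→3.
Schedule A@1, B@1, C@4, D@3: d1:4  d2:4  d3:4  d4:5  d5:5 — peak 5.
Total auditor-days = 22 over 5 days ⇒ peak ≥ ⌈22/5⌉ = 5, so 5 is optimal.

5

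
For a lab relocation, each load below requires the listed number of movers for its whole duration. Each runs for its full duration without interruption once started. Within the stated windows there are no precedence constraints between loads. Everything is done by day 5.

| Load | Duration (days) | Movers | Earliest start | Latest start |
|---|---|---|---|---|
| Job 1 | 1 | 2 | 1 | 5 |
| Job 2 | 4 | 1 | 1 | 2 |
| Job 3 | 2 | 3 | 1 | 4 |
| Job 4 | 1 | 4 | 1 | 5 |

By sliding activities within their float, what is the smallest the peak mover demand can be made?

4

Early-start (Job 1@1, Job 2@1, Job 3@1, Job 4@1) gives peak 10: d1:10  d2:4  d3:1  d4:1  d5:0.
Shift Job 3→2, Job 4→5.
Schedule Job 1@1, Job 2@1, Job 3@2, Job 4@5: d1:3  d2:4  d3:4  d4:1  d5:4 — peak 4.
Total mover-days = 16 over 5 days ⇒ peak ≥ ⌈16/5⌉ = 4, so 4 is optimal.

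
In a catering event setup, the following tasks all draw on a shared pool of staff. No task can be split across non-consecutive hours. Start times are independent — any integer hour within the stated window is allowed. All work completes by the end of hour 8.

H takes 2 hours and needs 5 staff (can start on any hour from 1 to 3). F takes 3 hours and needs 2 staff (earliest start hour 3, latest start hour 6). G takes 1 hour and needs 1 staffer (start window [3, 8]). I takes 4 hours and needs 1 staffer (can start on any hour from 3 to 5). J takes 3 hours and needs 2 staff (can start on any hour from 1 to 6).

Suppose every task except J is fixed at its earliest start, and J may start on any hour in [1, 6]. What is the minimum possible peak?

5

J@1: h1:7  h2:7  h3:6  h4:3  h5:3  h6:1  h7:0  h8:0 → peak 7
J@2: h1:5  h2:7  h3:6  h4:5  h5:3  h6:1  h7:0  h8:0 → peak 7
J@3: h1:5  h2:5  h3:6  h4:5  h5:5  h6:1  h7:0  h8:0 → peak 6
J@4: h1:5  h2:5  h3:4  h4:5  h5:5  h6:3  h7:0  h8:0 → peak 5
J@5: h1:5  h2:5  h3:4  h4:3  h5:5  h6:3  h7:2  h8:0 → peak 5
J@6: h1:5  h2:5  h3:4  h4:3  h5:3  h6:3  h7:2  h8:2 → peak 5
Best is J@4, peak 5.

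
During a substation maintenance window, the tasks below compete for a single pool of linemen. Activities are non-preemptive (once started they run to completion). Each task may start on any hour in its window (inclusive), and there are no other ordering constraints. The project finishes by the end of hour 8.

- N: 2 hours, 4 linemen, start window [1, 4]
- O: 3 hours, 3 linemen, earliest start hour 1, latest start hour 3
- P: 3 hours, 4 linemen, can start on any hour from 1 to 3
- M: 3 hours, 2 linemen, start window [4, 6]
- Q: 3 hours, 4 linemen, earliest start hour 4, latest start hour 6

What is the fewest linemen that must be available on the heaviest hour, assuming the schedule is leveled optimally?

7

Early-start (N@1, O@1, P@1, M@4, Q@4) gives peak 11: h1:11  h2:11  h3:7  h4:6  h5:6  h6:6  h7:0  h8:0.
Shift P→3, Q→6.
Schedule N@1, O@1, P@3, M@4, Q@6: h1:7  h2:7  h3:7  h4:6  h5:6  h6:6  h7:4  h8:4 — peak 7.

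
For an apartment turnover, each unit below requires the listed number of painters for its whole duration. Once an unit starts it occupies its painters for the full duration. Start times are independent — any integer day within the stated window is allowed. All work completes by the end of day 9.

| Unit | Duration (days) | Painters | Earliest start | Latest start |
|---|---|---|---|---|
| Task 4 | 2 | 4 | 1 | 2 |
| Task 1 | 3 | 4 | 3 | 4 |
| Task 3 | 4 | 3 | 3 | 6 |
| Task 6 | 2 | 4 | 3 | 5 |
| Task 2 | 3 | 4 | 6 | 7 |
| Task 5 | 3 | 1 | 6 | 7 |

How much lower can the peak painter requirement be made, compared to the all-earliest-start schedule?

Early-start peak: d1:4  d2:4  d3:11  d4:11  d5:7  d6:8  d7:5  d8:5  d9:0 ⇒ 11.
Leveled (Task 4@1, Task 1@3, Task 3@5, Task 6@3, Task 2@6, Task 5@6): d1:4  d2:4  d3:8  d4:8  d5:7  d6:8  d7:8  d8:8  d9:0 ⇒ 8.
Reduction 11 − 8 = 3.

3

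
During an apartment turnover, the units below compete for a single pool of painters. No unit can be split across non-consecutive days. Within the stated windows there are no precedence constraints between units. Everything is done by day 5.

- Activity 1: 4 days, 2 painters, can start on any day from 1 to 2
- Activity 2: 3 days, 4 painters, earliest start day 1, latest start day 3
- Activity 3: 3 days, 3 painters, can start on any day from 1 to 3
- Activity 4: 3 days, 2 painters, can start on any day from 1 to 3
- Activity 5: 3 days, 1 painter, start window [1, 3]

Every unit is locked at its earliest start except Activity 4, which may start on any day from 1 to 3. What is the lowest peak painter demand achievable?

Activity 4@1: d1:12  d2:12  d3:12  d4:2  d5:0 → peak 12
Activity 4@2: d1:10  d2:12  d3:12  d4:4  d5:0 → peak 12
Activity 4@3: d1:10  d2:10  d3:12  d4:4  d5:2 → peak 12
Best is Activity 4@1, peak 12.

12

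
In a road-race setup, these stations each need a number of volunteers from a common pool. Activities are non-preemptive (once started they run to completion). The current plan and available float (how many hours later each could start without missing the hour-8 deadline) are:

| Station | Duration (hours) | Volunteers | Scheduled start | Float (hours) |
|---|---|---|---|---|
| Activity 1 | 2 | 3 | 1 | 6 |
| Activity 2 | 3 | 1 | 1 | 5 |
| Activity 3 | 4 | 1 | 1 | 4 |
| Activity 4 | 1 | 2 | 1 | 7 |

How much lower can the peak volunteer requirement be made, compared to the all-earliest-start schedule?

Early-start peak: h1:7  h2:5  h3:2  h4:1  h5:0  h6:0  h7:0  h8:0 ⇒ 7.
Leveled (Activity 1@1, Activity 2@3, Activity 3@3, Activity 4@6): h1:3  h2:3  h3:2  h4:2  h5:2  h6:3  h7:0  h8:0 ⇒ 3.
Reduction 7 − 3 = 4.

4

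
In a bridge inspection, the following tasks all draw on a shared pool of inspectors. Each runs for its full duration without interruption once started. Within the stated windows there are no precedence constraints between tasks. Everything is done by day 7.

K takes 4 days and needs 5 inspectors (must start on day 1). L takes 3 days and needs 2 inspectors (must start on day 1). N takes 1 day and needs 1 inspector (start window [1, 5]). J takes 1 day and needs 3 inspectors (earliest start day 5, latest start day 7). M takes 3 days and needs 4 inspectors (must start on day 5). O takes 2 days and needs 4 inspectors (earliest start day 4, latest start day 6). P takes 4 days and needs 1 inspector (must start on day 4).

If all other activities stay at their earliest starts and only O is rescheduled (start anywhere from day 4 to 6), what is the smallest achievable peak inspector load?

9

O@4: d1:8  d2:7  d3:7  d4:10  d5:12  d6:5  d7:5 → peak 12
O@5: d1:8  d2:7  d3:7  d4:6  d5:12  d6:9  d7:5 → peak 12
O@6: d1:8  d2:7  d3:7  d4:6  d5:8  d6:9  d7:9 → peak 9
Best is O@6, peak 9.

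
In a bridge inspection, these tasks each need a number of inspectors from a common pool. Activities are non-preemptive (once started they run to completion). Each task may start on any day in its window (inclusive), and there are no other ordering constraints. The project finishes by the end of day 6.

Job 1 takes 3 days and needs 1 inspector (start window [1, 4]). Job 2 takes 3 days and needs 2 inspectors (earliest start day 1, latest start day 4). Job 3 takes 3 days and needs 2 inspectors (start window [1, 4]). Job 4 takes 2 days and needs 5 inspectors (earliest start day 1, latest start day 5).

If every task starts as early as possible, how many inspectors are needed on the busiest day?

10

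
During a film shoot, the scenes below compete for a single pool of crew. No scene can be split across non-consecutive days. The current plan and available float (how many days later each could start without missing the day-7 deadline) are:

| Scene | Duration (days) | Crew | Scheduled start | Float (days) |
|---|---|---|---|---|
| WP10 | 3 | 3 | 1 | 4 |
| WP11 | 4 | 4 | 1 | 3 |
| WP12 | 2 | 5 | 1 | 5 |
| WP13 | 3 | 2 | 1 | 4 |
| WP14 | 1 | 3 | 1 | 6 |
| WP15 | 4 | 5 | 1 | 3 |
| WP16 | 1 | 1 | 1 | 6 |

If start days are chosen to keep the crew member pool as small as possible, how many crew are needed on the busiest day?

Early-start (WP10@1, WP11@1, WP12@1, WP13@1, WP14@1, WP15@1, WP16@1) gives peak 23: d1:23  d2:19  d3:14  d4:9  d5:0  d6:0  d7:0.
Shift WP12→5, WP14→7, WP15→4.
Schedule WP10@1, WP11@1, WP12@5, WP13@1, WP14@7, WP15@4, WP16@1: d1:10  d2:9  d3:9  d4:9  d5:10  d6:10  d7:8 — peak 10.
Total crew member-days = 65 over 7 days ⇒ peak ≥ ⌈65/7⌉ = 10, so 10 is optimal.

10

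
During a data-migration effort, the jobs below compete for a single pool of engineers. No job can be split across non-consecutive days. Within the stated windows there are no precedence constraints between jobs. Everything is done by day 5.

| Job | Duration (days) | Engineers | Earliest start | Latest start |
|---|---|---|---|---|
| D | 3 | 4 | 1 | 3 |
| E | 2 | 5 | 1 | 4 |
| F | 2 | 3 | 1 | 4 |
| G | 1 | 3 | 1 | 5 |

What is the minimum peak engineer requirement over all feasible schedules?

Early-start (D@1, E@1, F@1, G@1) gives peak 15: d1:15  d2:12  d3:4  d4:0  d5:0.
Shift E→4, G→3.
Schedule D@1, E@4, F@1, G@3: d1:7  d2:7  d3:7  d4:5  d5:5 — peak 7.
Total engineer-days = 31 over 5 days ⇒ peak ≥ ⌈31/5⌉ = 7, so 7 is optimal.

7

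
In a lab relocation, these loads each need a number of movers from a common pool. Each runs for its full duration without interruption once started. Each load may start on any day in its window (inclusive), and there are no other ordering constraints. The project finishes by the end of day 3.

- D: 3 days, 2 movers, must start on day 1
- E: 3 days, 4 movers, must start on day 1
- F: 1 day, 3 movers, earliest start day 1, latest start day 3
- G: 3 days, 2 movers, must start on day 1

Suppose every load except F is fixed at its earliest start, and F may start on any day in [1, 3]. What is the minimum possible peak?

F@1: d1:11  d2:8  d3:8 → peak 11
F@2: d1:8  d2:11  d3:8 → peak 11
F@3: d1:8  d2:8  d3:11 → peak 11
Best is F@1, peak 11.

11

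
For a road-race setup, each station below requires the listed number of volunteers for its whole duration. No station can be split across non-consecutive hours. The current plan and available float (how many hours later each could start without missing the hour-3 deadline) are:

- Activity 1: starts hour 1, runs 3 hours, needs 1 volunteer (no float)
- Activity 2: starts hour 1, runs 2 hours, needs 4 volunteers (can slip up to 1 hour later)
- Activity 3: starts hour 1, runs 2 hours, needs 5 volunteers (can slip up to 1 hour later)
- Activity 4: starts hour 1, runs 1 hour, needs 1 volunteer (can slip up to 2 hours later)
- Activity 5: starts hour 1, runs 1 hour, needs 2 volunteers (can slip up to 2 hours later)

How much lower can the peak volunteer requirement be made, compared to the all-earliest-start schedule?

3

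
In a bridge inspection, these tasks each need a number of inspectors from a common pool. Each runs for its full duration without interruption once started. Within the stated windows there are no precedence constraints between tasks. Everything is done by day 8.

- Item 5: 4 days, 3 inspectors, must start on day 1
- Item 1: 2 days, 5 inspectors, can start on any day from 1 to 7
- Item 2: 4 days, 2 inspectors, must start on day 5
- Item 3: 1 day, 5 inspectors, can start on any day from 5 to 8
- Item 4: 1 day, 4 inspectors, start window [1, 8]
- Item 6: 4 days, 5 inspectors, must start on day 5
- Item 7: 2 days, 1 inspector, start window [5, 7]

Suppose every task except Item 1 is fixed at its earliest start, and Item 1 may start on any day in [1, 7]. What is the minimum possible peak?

13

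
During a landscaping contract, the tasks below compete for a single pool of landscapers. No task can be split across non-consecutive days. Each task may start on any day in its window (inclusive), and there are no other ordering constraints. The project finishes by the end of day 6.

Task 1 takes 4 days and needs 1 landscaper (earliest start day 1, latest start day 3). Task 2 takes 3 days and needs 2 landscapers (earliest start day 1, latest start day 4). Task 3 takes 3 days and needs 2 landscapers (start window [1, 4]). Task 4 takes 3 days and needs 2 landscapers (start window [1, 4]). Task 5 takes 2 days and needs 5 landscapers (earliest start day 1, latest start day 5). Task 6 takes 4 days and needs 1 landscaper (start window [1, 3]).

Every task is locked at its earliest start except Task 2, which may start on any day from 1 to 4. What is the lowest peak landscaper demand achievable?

Task 2@1: d1:13  d2:13  d3:8  d4:2  d5:0  d6:0 → peak 13
Task 2@2: d1:11  d2:13  d3:8  d4:4  d5:0  d6:0 → peak 13
Task 2@3: d1:11  d2:11  d3:8  d4:4  d5:2  d6:0 → peak 11
Task 2@4: d1:11  d2:11  d3:6  d4:4  d5:2  d6:2 → peak 11
Best is Task 2@3, peak 11.

11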